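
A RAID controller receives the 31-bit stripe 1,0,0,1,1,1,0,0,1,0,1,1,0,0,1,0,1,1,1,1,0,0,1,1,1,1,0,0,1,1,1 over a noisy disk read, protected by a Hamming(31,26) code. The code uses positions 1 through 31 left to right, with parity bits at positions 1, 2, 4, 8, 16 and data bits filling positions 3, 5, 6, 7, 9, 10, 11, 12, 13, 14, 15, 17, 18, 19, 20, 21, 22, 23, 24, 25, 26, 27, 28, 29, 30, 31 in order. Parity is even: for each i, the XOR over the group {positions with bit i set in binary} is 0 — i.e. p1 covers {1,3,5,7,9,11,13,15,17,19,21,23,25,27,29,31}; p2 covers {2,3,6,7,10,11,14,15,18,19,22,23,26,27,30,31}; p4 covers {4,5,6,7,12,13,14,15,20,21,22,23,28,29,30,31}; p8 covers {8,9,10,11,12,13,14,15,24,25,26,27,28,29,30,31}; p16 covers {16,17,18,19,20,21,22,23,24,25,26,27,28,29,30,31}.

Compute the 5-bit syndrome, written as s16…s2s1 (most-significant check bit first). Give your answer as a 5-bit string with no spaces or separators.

s1 (pos 1,3,5,7,9,11,13,15,17,19,21,23,25,27,29,31): 1⊕0⊕1⊕0⊕1⊕1⊕0⊕1⊕1⊕1⊕0⊕1⊕1⊕0⊕1⊕1 = 1
s2 (pos 2,3,6,7,10,11,14,15,18,19,22,23,26,27,30,31): 0⊕0⊕1⊕0⊕0⊕1⊕0⊕1⊕1⊕1⊕0⊕1⊕1⊕0⊕1⊕1 = 1
s4 (pos 4,5,6,7,12,13,14,15,20,21,22,23,28,29,30,31): 1⊕1⊕1⊕0⊕1⊕0⊕0⊕1⊕1⊕0⊕0⊕1⊕0⊕1⊕1⊕1 = 0
s8 (pos 8,9,10,11,12,13,14,15,24,25,26,27,28,29,30,31): 0⊕1⊕0⊕1⊕1⊕0⊕0⊕1⊕1⊕1⊕1⊕0⊕0⊕1⊕1⊕1 = 0
s16 (pos 16,17,18,19,20,21,22,23,24,25,26,27,28,29,30,31): 0⊕1⊕1⊕1⊕1⊕0⊕0⊕1⊕1⊕1⊕1⊕0⊕0⊕1⊕1⊕1 = 1
Syndrome s16…s1 = 10011 → error at position 19.

10011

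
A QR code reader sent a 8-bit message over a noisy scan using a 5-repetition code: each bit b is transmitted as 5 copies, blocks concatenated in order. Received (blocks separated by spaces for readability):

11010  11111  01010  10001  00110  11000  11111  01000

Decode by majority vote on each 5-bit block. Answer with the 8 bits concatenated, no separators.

Block 1 (11010): 3 ones → 1
Block 2 (11111): 5 ones → 1
Block 3 (01010): 2 ones → 0
Block 4 (10001): 2 ones → 0
Block 5 (00110): 2 ones → 0
Block 6 (11000): 2 ones → 0
Block 7 (11111): 5 ones → 1
Block 8 (01000): 1 one → 0

11000010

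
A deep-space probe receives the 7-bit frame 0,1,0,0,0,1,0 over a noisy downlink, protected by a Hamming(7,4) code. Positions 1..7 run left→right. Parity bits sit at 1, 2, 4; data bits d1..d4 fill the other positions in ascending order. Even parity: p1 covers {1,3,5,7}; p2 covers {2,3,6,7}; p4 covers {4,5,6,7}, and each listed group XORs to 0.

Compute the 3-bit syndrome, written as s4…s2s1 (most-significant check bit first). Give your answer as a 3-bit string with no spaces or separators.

100

s1 (pos 1,3,5,7): 0⊕0⊕0⊕0 = 0
s2 (pos 2,3,6,7): 1⊕0⊕1⊕0 = 0
s4 (pos 4,5,6,7): 0⊕0⊕1⊕0 = 1
Syndrome s4…s1 = 100 → error at position 4.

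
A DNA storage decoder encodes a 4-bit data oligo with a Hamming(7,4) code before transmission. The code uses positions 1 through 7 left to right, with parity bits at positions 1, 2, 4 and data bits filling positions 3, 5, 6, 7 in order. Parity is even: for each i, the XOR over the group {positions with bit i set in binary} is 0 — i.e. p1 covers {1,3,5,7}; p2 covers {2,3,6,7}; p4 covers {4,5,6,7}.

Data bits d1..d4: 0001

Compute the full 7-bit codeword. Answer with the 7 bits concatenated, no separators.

1101001

Place data at non-parity positions: p1 p2 0 p4 0 0 1
p1 (pos 1,3,5,7): XOR of data positions = 0⊕0⊕1 = 1
p2 (pos 2,3,6,7): XOR of data positions = 0⊕0⊕1 = 1
p4 (pos 4,5,6,7): XOR of data positions = 0⊕0⊕1 = 1
Codeword: 1101001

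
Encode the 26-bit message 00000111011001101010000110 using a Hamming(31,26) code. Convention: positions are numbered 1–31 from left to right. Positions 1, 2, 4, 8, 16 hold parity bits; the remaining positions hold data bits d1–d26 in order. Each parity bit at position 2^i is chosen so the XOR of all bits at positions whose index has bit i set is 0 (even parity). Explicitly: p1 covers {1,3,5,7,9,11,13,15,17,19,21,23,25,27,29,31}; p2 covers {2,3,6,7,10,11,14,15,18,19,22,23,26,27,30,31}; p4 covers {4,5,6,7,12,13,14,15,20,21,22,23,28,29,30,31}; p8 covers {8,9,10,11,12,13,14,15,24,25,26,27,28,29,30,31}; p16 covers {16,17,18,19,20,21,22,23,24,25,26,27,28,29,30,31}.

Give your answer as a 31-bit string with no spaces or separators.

Place data at non-parity positions: p1 p2 0 p4 0 0 0 p8 0 1 1 1 0 1 1 p16 0 0 1 1 0 1 0 1 0 0 0 0 1 1 0
p1 (pos 1,3,5,7,9,11,13,15,17,19,21,23,25,27,29,31): XOR of data positions = 0⊕0⊕0⊕0⊕1⊕0⊕1⊕0⊕1⊕0⊕0⊕0⊕0⊕1⊕0 = 0
p2 (pos 2,3,6,7,10,11,14,15,18,19,22,23,26,27,30,31): XOR of data positions = 0⊕0⊕0⊕1⊕1⊕1⊕1⊕0⊕1⊕1⊕0⊕0⊕0⊕1⊕0 = 1
p4 (pos 4,5,6,7,12,13,14,15,20,21,22,23,28,29,30,31): XOR of data positions = 0⊕0⊕0⊕1⊕0⊕1⊕1⊕1⊕0⊕1⊕0⊕0⊕1⊕1⊕0 = 1
p8 (pos 8,9,10,11,12,13,14,15,24,25,26,27,28,29,30,31): XOR of data positions = 0⊕1⊕1⊕1⊕0⊕1⊕1⊕1⊕0⊕0⊕0⊕0⊕1⊕1⊕0 = 0
p16 (pos 16,17,18,19,20,21,22,23,24,25,26,27,28,29,30,31): XOR of data positions = 0⊕0⊕1⊕1⊕0⊕1⊕0⊕1⊕0⊕0⊕0⊕0⊕1⊕1⊕0 = 0
Codeword: 0101000001110110001101010000110

0101000001110110001101010000110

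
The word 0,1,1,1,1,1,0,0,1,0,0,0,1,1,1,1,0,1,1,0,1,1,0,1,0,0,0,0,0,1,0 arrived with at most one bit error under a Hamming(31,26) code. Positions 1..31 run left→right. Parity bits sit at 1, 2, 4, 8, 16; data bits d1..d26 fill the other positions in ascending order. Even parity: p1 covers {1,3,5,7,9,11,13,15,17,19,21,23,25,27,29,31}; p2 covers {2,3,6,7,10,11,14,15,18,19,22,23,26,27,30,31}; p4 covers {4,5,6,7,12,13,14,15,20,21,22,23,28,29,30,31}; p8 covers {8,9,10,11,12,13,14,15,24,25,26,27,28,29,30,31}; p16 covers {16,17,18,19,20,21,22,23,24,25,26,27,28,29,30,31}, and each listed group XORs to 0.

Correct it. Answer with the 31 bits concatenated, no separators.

0111110010001111011011110000010

s1 (pos 1,3,5,7,9,11,13,15,17,19,21,23,25,27,29,31): 0⊕1⊕1⊕0⊕1⊕0⊕1⊕1⊕0⊕1⊕1⊕0⊕0⊕0⊕0⊕0 = 1
s2 (pos 2,3,6,7,10,11,14,15,18,19,22,23,26,27,30,31): 1⊕1⊕1⊕0⊕0⊕0⊕1⊕1⊕1⊕1⊕1⊕0⊕0⊕0⊕1⊕0 = 1
s4 (pos 4,5,6,7,12,13,14,15,20,21,22,23,28,29,30,31): 1⊕1⊕1⊕0⊕0⊕1⊕1⊕1⊕0⊕1⊕1⊕0⊕0⊕0⊕1⊕0 = 1
s8 (pos 8,9,10,11,12,13,14,15,24,25,26,27,28,29,30,31): 0⊕1⊕0⊕0⊕0⊕1⊕1⊕1⊕1⊕0⊕0⊕0⊕0⊕0⊕1⊕0 = 0
s16 (pos 16,17,18,19,20,21,22,23,24,25,26,27,28,29,30,31): 1⊕0⊕1⊕1⊕0⊕1⊕1⊕0⊕1⊕0⊕0⊕0⊕0⊕0⊕1⊕0 = 1
Syndrome s16…s1 = 10111 → error at position 23.
Flip position 23: 0111110010001111011011010000010 → 0111110010001111011011110000010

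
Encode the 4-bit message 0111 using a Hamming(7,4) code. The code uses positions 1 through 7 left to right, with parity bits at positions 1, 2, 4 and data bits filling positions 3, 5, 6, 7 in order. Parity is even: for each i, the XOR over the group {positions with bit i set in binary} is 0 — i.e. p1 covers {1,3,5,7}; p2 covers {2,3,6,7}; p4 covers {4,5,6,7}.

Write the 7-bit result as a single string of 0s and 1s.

Place data at non-parity positions: p1 p2 0 p4 1 1 1
p1 (pos 1,3,5,7): XOR of data positions = 0⊕1⊕1 = 0
p2 (pos 2,3,6,7): XOR of data positions = 0⊕1⊕1 = 0
p4 (pos 4,5,6,7): XOR of data positions = 1⊕1⊕1 = 1
Codeword: 0001111

0001111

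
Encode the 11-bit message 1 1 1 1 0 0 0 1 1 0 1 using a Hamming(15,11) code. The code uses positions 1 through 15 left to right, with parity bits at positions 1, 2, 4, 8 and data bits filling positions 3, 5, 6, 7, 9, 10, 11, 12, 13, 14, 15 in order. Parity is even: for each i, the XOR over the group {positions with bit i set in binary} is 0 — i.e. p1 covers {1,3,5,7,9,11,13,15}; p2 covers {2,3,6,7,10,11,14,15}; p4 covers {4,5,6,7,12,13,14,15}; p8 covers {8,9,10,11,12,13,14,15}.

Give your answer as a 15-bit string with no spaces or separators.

101011110001101

Place data at non-parity positions: p1 p2 1 p4 1 1 1 p8 0 0 0 1 1 0 1
p1 (pos 1,3,5,7,9,11,13,15): XOR of data positions = 1⊕1⊕1⊕0⊕0⊕1⊕1 = 1
p2 (pos 2,3,6,7,10,11,14,15): XOR of data positions = 1⊕1⊕1⊕0⊕0⊕0⊕1 = 0
p4 (pos 4,5,6,7,12,13,14,15): XOR of data positions = 1⊕1⊕1⊕1⊕1⊕0⊕1 = 0
p8 (pos 8,9,10,11,12,13,14,15): XOR of data positions = 0⊕0⊕0⊕1⊕1⊕0⊕1 = 1
Codeword: 101011110001101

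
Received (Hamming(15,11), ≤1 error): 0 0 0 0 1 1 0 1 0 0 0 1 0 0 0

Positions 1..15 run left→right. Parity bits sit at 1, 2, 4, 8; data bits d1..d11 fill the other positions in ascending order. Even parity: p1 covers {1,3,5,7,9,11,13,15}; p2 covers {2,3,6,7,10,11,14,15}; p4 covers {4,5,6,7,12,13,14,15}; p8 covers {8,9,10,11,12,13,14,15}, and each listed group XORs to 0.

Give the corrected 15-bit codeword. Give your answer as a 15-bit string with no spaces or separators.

s1 (pos 1,3,5,7,9,11,13,15): 0⊕0⊕1⊕0⊕0⊕0⊕0⊕0 = 1
s2 (pos 2,3,6,7,10,11,14,15): 0⊕0⊕1⊕0⊕0⊕0⊕0⊕0 = 1
s4 (pos 4,5,6,7,12,13,14,15): 0⊕1⊕1⊕0⊕1⊕0⊕0⊕0 = 1
s8 (pos 8,9,10,11,12,13,14,15): 1⊕0⊕0⊕0⊕1⊕0⊕0⊕0 = 0
Syndrome s8…s1 = 0111 → error at position 7.
Flip position 7: 000011010001000 → 000011110001000

000011110001000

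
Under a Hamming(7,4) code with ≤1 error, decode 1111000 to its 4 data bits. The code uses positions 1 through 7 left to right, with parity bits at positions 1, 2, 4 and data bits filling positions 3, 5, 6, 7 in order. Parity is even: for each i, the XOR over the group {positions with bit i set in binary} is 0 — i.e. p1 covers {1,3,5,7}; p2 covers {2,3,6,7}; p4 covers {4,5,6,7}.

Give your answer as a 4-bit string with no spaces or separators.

s1 (pos 1,3,5,7): 1⊕1⊕0⊕0 = 0
s2 (pos 2,3,6,7): 1⊕1⊕0⊕0 = 0
s4 (pos 4,5,6,7): 1⊕0⊕0⊕0 = 1
Syndrome s4…s1 = 100 → error at position 4.
Flip position 4: 1111000 → 1110000
Read data bits from positions 3,5,6,7: 1000

1000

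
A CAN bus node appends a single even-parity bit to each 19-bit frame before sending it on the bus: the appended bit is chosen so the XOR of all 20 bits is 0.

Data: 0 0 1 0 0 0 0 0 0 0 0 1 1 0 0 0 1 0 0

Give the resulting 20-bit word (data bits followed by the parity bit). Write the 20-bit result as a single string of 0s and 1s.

00100000000110001000

XOR of the 19 data bits: 0⊕0⊕1⊕0⊕0⊕0⊕0⊕0⊕0⊕0⊕0⊕1⊕1⊕0⊕0⊕0⊕1⊕0⊕0 = 0
Parity bit = 0 (so all 20 bits XOR to 0).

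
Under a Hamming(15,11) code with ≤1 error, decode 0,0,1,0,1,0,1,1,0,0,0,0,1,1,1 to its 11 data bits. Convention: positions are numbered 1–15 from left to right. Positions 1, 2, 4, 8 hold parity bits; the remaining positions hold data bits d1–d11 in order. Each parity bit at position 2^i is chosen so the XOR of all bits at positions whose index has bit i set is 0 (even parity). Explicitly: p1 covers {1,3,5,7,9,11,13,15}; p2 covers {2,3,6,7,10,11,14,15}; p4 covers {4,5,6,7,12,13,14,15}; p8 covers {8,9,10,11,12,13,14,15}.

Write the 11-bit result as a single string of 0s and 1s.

10010000111

s1 (pos 1,3,5,7,9,11,13,15): 0⊕1⊕1⊕1⊕0⊕0⊕1⊕1 = 1
s2 (pos 2,3,6,7,10,11,14,15): 0⊕1⊕0⊕1⊕0⊕0⊕1⊕1 = 0
s4 (pos 4,5,6,7,12,13,14,15): 0⊕1⊕0⊕1⊕0⊕1⊕1⊕1 = 1
s8 (pos 8,9,10,11,12,13,14,15): 1⊕0⊕0⊕0⊕0⊕1⊕1⊕1 = 0
Syndrome s8…s1 = 0101 → error at position 5.
Flip position 5: 001010110000111 → 001000110000111
Read data bits from positions 3,5,6,7,9,10,11,12,13,14,15: 10010000111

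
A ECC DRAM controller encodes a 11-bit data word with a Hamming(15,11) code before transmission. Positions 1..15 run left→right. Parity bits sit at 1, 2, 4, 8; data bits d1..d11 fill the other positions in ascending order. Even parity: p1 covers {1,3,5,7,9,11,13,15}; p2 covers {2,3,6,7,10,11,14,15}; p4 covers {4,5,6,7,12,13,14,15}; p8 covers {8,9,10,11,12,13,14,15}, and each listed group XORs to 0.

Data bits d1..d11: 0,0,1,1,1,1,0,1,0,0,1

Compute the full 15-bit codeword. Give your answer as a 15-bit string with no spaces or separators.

Place data at non-parity positions: p1 p2 0 p4 0 1 1 p8 1 1 0 1 0 0 1
p1 (pos 1,3,5,7,9,11,13,15): XOR of data positions = 0⊕0⊕1⊕1⊕0⊕0⊕1 = 1
p2 (pos 2,3,6,7,10,11,14,15): XOR of data positions = 0⊕1⊕1⊕1⊕0⊕0⊕1 = 0
p4 (pos 4,5,6,7,12,13,14,15): XOR of data positions = 0⊕1⊕1⊕1⊕0⊕0⊕1 = 0
p8 (pos 8,9,10,11,12,13,14,15): XOR of data positions = 1⊕1⊕0⊕1⊕0⊕0⊕1 = 0
Codeword: 100001101101001

100001101101001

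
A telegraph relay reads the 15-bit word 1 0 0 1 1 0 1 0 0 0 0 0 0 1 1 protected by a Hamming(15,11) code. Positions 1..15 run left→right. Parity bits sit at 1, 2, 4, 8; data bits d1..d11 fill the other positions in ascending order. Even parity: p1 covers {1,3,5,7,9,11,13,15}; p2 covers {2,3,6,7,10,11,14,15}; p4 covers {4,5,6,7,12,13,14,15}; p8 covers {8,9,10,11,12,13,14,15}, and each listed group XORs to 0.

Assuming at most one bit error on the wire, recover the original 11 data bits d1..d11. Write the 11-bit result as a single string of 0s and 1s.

s1 (pos 1,3,5,7,9,11,13,15): 1⊕0⊕1⊕1⊕0⊕0⊕0⊕1 = 0
s2 (pos 2,3,6,7,10,11,14,15): 0⊕0⊕0⊕1⊕0⊕0⊕1⊕1 = 1
s4 (pos 4,5,6,7,12,13,14,15): 1⊕1⊕0⊕1⊕0⊕0⊕1⊕1 = 1
s8 (pos 8,9,10,11,12,13,14,15): 0⊕0⊕0⊕0⊕0⊕0⊕1⊕1 = 0
Syndrome s8…s1 = 0110 → error at position 6.
Flip position 6: 100110100000011 → 100111100000011
Read data bits from positions 3,5,6,7,9,10,11,12,13,14,15: 01110000011

01110000011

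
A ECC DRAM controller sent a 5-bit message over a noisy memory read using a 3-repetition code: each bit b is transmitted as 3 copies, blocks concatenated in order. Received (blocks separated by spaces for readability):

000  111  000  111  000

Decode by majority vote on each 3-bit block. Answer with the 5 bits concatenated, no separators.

01010

Block 1 (000): 0 ones → 0
Block 2 (111): 3 ones → 1
Block 3 (000): 0 ones → 0
Block 4 (111): 3 ones → 1
Block 5 (000): 0 ones → 0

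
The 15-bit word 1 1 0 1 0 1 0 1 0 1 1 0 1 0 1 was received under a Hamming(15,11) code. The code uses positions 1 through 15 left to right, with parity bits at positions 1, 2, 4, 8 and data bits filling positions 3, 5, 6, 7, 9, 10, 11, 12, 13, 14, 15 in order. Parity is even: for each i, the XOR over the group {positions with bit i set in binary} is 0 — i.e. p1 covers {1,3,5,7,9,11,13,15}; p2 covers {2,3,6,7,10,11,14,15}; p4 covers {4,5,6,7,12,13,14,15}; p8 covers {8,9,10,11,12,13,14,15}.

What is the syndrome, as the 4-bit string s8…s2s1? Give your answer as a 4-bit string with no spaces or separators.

1010

s1 (pos 1,3,5,7,9,11,13,15): 1⊕0⊕0⊕0⊕0⊕1⊕1⊕1 = 0
s2 (pos 2,3,6,7,10,11,14,15): 1⊕0⊕1⊕0⊕1⊕1⊕0⊕1 = 1
s4 (pos 4,5,6,7,12,13,14,15): 1⊕0⊕1⊕0⊕0⊕1⊕0⊕1 = 0
s8 (pos 8,9,10,11,12,13,14,15): 1⊕0⊕1⊕1⊕0⊕1⊕0⊕1 = 1
Syndrome s8…s1 = 1010 → error at position 10.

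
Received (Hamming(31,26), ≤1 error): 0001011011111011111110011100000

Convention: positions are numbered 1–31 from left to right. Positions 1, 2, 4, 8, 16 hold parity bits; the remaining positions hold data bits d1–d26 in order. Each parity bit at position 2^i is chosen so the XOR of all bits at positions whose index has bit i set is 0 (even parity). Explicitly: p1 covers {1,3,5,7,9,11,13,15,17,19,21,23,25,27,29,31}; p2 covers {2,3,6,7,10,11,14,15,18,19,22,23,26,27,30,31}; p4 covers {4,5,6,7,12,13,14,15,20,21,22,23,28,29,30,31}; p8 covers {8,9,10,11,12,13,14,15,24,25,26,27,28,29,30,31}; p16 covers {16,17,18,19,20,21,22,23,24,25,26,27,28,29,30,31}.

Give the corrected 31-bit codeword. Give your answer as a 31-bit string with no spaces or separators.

0001011011111011111110010100000

s1 (pos 1,3,5,7,9,11,13,15,17,19,21,23,25,27,29,31): 0⊕0⊕0⊕1⊕1⊕1⊕1⊕1⊕1⊕1⊕1⊕0⊕1⊕0⊕0⊕0 = 1
s2 (pos 2,3,6,7,10,11,14,15,18,19,22,23,26,27,30,31): 0⊕0⊕1⊕1⊕1⊕1⊕0⊕1⊕1⊕1⊕0⊕0⊕1⊕0⊕0⊕0 = 0
s4 (pos 4,5,6,7,12,13,14,15,20,21,22,23,28,29,30,31): 1⊕0⊕1⊕1⊕1⊕1⊕0⊕1⊕1⊕1⊕0⊕0⊕0⊕0⊕0⊕0 = 0
s8 (pos 8,9,10,11,12,13,14,15,24,25,26,27,28,29,30,31): 0⊕1⊕1⊕1⊕1⊕1⊕0⊕1⊕1⊕1⊕1⊕0⊕0⊕0⊕0⊕0 = 1
s16 (pos 16,17,18,19,20,21,22,23,24,25,26,27,28,29,30,31): 1⊕1⊕1⊕1⊕1⊕1⊕0⊕0⊕1⊕1⊕1⊕0⊕0⊕0⊕0⊕0 = 1
Syndrome s16…s1 = 11001 → error at position 25.
Flip position 25: 0001011011111011111110011100000 → 0001011011111011111110010100000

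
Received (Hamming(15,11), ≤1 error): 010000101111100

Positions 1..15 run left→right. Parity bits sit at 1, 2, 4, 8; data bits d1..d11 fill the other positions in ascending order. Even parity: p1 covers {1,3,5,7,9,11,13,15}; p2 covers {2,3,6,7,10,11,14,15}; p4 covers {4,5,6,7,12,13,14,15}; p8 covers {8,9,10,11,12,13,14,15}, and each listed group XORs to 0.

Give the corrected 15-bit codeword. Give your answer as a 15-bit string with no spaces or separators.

s1 (pos 1,3,5,7,9,11,13,15): 0⊕0⊕0⊕1⊕1⊕1⊕1⊕0 = 0
s2 (pos 2,3,6,7,10,11,14,15): 1⊕0⊕0⊕1⊕1⊕1⊕0⊕0 = 0
s4 (pos 4,5,6,7,12,13,14,15): 0⊕0⊕0⊕1⊕1⊕1⊕0⊕0 = 1
s8 (pos 8,9,10,11,12,13,14,15): 0⊕1⊕1⊕1⊕1⊕1⊕0⊕0 = 1
Syndrome s8…s1 = 1100 → error at position 12.
Flip position 12: 010000101111100 → 010000101110100

010000101110100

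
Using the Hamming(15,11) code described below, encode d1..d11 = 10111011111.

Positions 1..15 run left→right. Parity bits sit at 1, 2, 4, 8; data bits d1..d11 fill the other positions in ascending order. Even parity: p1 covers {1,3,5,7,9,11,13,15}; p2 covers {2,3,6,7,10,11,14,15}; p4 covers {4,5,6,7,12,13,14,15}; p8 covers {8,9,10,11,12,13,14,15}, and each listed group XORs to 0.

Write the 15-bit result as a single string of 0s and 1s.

Place data at non-parity positions: p1 p2 1 p4 0 1 1 p8 1 0 1 1 1 1 1
p1 (pos 1,3,5,7,9,11,13,15): XOR of data positions = 1⊕0⊕1⊕1⊕1⊕1⊕1 = 0
p2 (pos 2,3,6,7,10,11,14,15): XOR of data positions = 1⊕1⊕1⊕0⊕1⊕1⊕1 = 0
p4 (pos 4,5,6,7,12,13,14,15): XOR of data positions = 0⊕1⊕1⊕1⊕1⊕1⊕1 = 0
p8 (pos 8,9,10,11,12,13,14,15): XOR of data positions = 1⊕0⊕1⊕1⊕1⊕1⊕1 = 0
Codeword: 001001101011111

001001101011111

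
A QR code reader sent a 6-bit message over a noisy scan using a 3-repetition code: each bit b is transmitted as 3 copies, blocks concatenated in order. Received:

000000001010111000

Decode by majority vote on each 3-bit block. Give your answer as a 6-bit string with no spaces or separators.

Block 1 (000): 0 ones → 0
Block 2 (000): 0 ones → 0
Block 3 (001): 1 one → 0
Block 4 (010): 1 one → 0
Block 5 (111): 3 ones → 1
Block 6 (000): 0 ones → 0

000010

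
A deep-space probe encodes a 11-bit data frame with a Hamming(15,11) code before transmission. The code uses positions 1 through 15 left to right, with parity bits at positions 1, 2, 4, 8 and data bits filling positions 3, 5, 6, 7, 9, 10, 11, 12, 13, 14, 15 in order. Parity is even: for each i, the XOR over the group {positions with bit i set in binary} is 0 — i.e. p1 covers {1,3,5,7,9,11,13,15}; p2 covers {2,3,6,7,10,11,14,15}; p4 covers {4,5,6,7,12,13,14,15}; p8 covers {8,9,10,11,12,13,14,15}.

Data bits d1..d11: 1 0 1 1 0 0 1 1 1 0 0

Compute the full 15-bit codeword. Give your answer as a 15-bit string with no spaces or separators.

Place data at non-parity positions: p1 p2 1 p4 0 1 1 p8 0 0 1 1 1 0 0
p1 (pos 1,3,5,7,9,11,13,15): XOR of data positions = 1⊕0⊕1⊕0⊕1⊕1⊕0 = 0
p2 (pos 2,3,6,7,10,11,14,15): XOR of data positions = 1⊕1⊕1⊕0⊕1⊕0⊕0 = 0
p4 (pos 4,5,6,7,12,13,14,15): XOR of data positions = 0⊕1⊕1⊕1⊕1⊕0⊕0 = 0
p8 (pos 8,9,10,11,12,13,14,15): XOR of data positions = 0⊕0⊕1⊕1⊕1⊕0⊕0 = 1
Codeword: 001001110011100

001001110011100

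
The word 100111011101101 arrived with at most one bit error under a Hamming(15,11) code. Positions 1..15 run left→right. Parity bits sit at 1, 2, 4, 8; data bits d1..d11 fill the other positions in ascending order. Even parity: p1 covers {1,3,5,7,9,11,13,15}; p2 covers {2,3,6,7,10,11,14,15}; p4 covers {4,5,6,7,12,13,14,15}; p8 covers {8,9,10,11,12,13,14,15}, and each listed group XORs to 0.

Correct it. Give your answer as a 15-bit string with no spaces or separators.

s1 (pos 1,3,5,7,9,11,13,15): 1⊕0⊕1⊕0⊕1⊕0⊕1⊕1 = 1
s2 (pos 2,3,6,7,10,11,14,15): 0⊕0⊕1⊕0⊕1⊕0⊕0⊕1 = 1
s4 (pos 4,5,6,7,12,13,14,15): 1⊕1⊕1⊕0⊕1⊕1⊕0⊕1 = 0
s8 (pos 8,9,10,11,12,13,14,15): 1⊕1⊕1⊕0⊕1⊕1⊕0⊕1 = 0
Syndrome s8…s1 = 0011 → error at position 3.
Flip position 3: 100111011101101 → 101111011101101

101111011101101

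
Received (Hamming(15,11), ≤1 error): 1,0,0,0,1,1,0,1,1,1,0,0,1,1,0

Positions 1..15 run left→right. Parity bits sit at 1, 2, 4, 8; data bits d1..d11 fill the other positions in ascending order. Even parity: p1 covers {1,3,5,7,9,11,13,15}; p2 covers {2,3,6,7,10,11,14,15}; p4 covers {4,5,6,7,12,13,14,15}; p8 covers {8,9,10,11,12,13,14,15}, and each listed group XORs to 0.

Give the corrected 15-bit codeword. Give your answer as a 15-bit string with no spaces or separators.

100011011000110

s1 (pos 1,3,5,7,9,11,13,15): 1⊕0⊕1⊕0⊕1⊕0⊕1⊕0 = 0
s2 (pos 2,3,6,7,10,11,14,15): 0⊕0⊕1⊕0⊕1⊕0⊕1⊕0 = 1
s4 (pos 4,5,6,7,12,13,14,15): 0⊕1⊕1⊕0⊕0⊕1⊕1⊕0 = 0
s8 (pos 8,9,10,11,12,13,14,15): 1⊕1⊕1⊕0⊕0⊕1⊕1⊕0 = 1
Syndrome s8…s1 = 1010 → error at position 10.
Flip position 10: 100011011100110 → 100011011000110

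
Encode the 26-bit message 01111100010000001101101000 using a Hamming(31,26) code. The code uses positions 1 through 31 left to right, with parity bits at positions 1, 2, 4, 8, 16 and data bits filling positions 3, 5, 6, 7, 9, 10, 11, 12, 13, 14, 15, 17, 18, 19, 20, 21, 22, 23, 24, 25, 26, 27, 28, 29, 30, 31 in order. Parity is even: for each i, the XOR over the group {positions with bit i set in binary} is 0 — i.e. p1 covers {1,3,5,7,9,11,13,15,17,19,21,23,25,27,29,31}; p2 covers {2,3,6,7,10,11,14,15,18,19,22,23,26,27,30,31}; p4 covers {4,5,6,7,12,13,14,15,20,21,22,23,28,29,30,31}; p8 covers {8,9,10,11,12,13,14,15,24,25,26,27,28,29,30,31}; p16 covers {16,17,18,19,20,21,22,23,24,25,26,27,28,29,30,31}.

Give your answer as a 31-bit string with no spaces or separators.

1101111011000101000001101101000

Place data at non-parity positions: p1 p2 0 p4 1 1 1 p8 1 1 0 0 0 1 0 p16 0 0 0 0 0 1 1 0 1 1 0 1 0 0 0
p1 (pos 1,3,5,7,9,11,13,15,17,19,21,23,25,27,29,31): XOR of data positions = 0⊕1⊕1⊕1⊕0⊕0⊕0⊕0⊕0⊕0⊕1⊕1⊕0⊕0⊕0 = 1
p2 (pos 2,3,6,7,10,11,14,15,18,19,22,23,26,27,30,31): XOR of data positions = 0⊕1⊕1⊕1⊕0⊕1⊕0⊕0⊕0⊕1⊕1⊕1⊕0⊕0⊕0 = 1
p4 (pos 4,5,6,7,12,13,14,15,20,21,22,23,28,29,30,31): XOR of data positions = 1⊕1⊕1⊕0⊕0⊕1⊕0⊕0⊕0⊕1⊕1⊕1⊕0⊕0⊕0 = 1
p8 (pos 8,9,10,11,12,13,14,15,24,25,26,27,28,29,30,31): XOR of data positions = 1⊕1⊕0⊕0⊕0⊕1⊕0⊕0⊕1⊕1⊕0⊕1⊕0⊕0⊕0 = 0
p16 (pos 16,17,18,19,20,21,22,23,24,25,26,27,28,29,30,31): XOR of data positions = 0⊕0⊕0⊕0⊕0⊕1⊕1⊕0⊕1⊕1⊕0⊕1⊕0⊕0⊕0 = 1
Codeword: 1101111011000101000001101101000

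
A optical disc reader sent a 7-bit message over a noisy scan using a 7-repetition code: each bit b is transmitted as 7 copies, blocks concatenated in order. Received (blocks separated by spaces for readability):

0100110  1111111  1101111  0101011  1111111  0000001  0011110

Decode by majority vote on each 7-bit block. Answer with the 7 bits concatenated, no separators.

0111101

Block 1 (0100110): 3 ones → 0
Block 2 (1111111): 7 ones → 1
Block 3 (1101111): 6 ones → 1
Block 4 (0101011): 4 ones → 1
Block 5 (1111111): 7 ones → 1
Block 6 (0000001): 1 one → 0
Block 7 (0011110): 4 ones → 1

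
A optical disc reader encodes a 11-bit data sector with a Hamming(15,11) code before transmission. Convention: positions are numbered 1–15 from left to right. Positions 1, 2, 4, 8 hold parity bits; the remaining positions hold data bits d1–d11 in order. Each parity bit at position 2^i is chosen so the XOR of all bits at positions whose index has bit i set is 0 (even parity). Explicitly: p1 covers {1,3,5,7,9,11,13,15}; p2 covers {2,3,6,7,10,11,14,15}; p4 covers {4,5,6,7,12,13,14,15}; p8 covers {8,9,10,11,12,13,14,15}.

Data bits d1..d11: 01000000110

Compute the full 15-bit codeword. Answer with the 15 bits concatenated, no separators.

010110000000110

Place data at non-parity positions: p1 p2 0 p4 1 0 0 p8 0 0 0 0 1 1 0
p1 (pos 1,3,5,7,9,11,13,15): XOR of data positions = 0⊕1⊕0⊕0⊕0⊕1⊕0 = 0
p2 (pos 2,3,6,7,10,11,14,15): XOR of data positions = 0⊕0⊕0⊕0⊕0⊕1⊕0 = 1
p4 (pos 4,5,6,7,12,13,14,15): XOR of data positions = 1⊕0⊕0⊕0⊕1⊕1⊕0 = 1
p8 (pos 8,9,10,11,12,13,14,15): XOR of data positions = 0⊕0⊕0⊕0⊕1⊕1⊕0 = 0
Codeword: 010110000000110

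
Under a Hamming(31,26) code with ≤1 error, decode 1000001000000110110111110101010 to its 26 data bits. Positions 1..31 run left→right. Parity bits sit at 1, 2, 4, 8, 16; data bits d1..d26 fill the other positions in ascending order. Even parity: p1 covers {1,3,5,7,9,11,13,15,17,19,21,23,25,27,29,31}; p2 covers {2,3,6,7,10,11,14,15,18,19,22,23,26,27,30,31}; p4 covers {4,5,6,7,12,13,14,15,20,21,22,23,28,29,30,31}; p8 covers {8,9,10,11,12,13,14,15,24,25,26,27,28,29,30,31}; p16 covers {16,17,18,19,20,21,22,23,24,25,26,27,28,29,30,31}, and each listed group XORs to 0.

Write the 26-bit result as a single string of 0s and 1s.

00010000011110111110101010

s1 (pos 1,3,5,7,9,11,13,15,17,19,21,23,25,27,29,31): 1⊕0⊕0⊕1⊕0⊕0⊕0⊕1⊕1⊕0⊕1⊕1⊕0⊕0⊕0⊕0 = 0
s2 (pos 2,3,6,7,10,11,14,15,18,19,22,23,26,27,30,31): 0⊕0⊕0⊕1⊕0⊕0⊕1⊕1⊕1⊕0⊕1⊕1⊕1⊕0⊕1⊕0 = 0
s4 (pos 4,5,6,7,12,13,14,15,20,21,22,23,28,29,30,31): 0⊕0⊕0⊕1⊕0⊕0⊕1⊕1⊕1⊕1⊕1⊕1⊕1⊕0⊕1⊕0 = 1
s8 (pos 8,9,10,11,12,13,14,15,24,25,26,27,28,29,30,31): 0⊕0⊕0⊕0⊕0⊕0⊕1⊕1⊕1⊕0⊕1⊕0⊕1⊕0⊕1⊕0 = 0
s16 (pos 16,17,18,19,20,21,22,23,24,25,26,27,28,29,30,31): 0⊕1⊕1⊕0⊕1⊕1⊕1⊕1⊕1⊕0⊕1⊕0⊕1⊕0⊕1⊕0 = 0
Syndrome s16…s1 = 00100 → error at position 4.
Flip position 4: 1000001000000110110111110101010 → 1001001000000110110111110101010
Read data bits from positions 3,5,6,7,9,10,11,12,13,14,15,17,18,19,20,21,22,23,24,25,26,27,28,29,30,31: 00010000011110111110101010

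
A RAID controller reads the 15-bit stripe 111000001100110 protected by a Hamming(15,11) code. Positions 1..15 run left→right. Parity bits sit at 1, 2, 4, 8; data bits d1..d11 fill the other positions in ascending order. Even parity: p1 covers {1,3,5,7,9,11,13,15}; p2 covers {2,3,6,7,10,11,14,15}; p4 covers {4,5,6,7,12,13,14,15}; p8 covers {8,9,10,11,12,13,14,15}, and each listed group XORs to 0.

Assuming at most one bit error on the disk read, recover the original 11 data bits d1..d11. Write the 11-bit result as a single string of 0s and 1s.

10001100110

s1 (pos 1,3,5,7,9,11,13,15): 1⊕1⊕0⊕0⊕1⊕0⊕1⊕0 = 0
s2 (pos 2,3,6,7,10,11,14,15): 1⊕1⊕0⊕0⊕1⊕0⊕1⊕0 = 0
s4 (pos 4,5,6,7,12,13,14,15): 0⊕0⊕0⊕0⊕0⊕1⊕1⊕0 = 0
s8 (pos 8,9,10,11,12,13,14,15): 0⊕1⊕1⊕0⊕0⊕1⊕1⊕0 = 0
Syndrome s8…s1 = 0000 → no error.
Read data bits from positions 3,5,6,7,9,10,11,12,13,14,15: 10001100110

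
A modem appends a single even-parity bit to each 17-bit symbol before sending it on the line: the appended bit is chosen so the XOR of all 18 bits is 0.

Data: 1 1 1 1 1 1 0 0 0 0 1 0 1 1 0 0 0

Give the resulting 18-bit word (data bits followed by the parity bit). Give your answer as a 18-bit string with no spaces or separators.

XOR of the 17 data bits: 1⊕1⊕1⊕1⊕1⊕1⊕0⊕0⊕0⊕0⊕1⊕0⊕1⊕1⊕0⊕0⊕0 = 1
Parity bit = 1 (so all 18 bits XOR to 0).

111111000010110001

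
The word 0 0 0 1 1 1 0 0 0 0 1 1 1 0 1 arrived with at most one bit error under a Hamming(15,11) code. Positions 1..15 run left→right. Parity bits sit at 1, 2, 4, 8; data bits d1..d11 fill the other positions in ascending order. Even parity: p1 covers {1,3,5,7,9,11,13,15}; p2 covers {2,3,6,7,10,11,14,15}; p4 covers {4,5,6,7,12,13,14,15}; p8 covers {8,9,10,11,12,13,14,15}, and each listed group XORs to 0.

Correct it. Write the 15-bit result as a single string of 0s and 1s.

010111000011101

s1 (pos 1,3,5,7,9,11,13,15): 0⊕0⊕1⊕0⊕0⊕1⊕1⊕1 = 0
s2 (pos 2,3,6,7,10,11,14,15): 0⊕0⊕1⊕0⊕0⊕1⊕0⊕1 = 1
s4 (pos 4,5,6,7,12,13,14,15): 1⊕1⊕1⊕0⊕1⊕1⊕0⊕1 = 0
s8 (pos 8,9,10,11,12,13,14,15): 0⊕0⊕0⊕1⊕1⊕1⊕0⊕1 = 0
Syndrome s8…s1 = 0010 → error at position 2.
Flip position 2: 000111000011101 → 010111000011101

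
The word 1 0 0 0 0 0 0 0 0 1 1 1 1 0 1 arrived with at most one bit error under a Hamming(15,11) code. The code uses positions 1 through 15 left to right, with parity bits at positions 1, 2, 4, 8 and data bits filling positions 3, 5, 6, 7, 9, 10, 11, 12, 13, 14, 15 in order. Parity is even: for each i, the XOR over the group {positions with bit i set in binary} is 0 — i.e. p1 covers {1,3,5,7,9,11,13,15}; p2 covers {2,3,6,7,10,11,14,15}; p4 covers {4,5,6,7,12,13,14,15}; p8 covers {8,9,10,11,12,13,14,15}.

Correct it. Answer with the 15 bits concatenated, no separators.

100000000111111

s1 (pos 1,3,5,7,9,11,13,15): 1⊕0⊕0⊕0⊕0⊕1⊕1⊕1 = 0
s2 (pos 2,3,6,7,10,11,14,15): 0⊕0⊕0⊕0⊕1⊕1⊕0⊕1 = 1
s4 (pos 4,5,6,7,12,13,14,15): 0⊕0⊕0⊕0⊕1⊕1⊕0⊕1 = 1
s8 (pos 8,9,10,11,12,13,14,15): 0⊕0⊕1⊕1⊕1⊕1⊕0⊕1 = 1
Syndrome s8…s1 = 1110 → error at position 14.
Flip position 14: 100000000111101 → 100000000111111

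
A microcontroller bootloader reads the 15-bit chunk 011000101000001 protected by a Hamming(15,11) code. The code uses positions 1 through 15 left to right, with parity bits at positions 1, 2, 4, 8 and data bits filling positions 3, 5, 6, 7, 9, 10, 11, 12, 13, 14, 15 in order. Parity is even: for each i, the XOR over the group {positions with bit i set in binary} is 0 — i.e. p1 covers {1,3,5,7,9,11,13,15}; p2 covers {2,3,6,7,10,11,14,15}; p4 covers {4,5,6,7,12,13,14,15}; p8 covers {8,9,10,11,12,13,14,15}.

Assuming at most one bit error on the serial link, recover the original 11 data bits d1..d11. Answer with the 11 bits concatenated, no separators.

10011000001

s1 (pos 1,3,5,7,9,11,13,15): 0⊕1⊕0⊕1⊕1⊕0⊕0⊕1 = 0
s2 (pos 2,3,6,7,10,11,14,15): 1⊕1⊕0⊕1⊕0⊕0⊕0⊕1 = 0
s4 (pos 4,5,6,7,12,13,14,15): 0⊕0⊕0⊕1⊕0⊕0⊕0⊕1 = 0
s8 (pos 8,9,10,11,12,13,14,15): 0⊕1⊕0⊕0⊕0⊕0⊕0⊕1 = 0
Syndrome s8…s1 = 0000 → no error.
Read data bits from positions 3,5,6,7,9,10,11,12,13,14,15: 10011000001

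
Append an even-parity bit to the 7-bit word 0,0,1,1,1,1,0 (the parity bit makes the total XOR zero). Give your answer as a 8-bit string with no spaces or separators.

00111100

XOR of the 7 data bits: 0⊕0⊕1⊕1⊕1⊕1⊕0 = 0
Parity bit = 0 (so all 8 bits XOR to 0).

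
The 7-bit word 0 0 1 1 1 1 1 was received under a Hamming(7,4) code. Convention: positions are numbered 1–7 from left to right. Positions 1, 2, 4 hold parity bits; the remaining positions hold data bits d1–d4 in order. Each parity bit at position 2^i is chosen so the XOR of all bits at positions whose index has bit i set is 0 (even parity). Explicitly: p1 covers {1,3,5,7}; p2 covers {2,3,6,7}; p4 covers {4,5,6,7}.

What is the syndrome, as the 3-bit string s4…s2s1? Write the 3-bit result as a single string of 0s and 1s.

011

s1 (pos 1,3,5,7): 0⊕1⊕1⊕1 = 1
s2 (pos 2,3,6,7): 0⊕1⊕1⊕1 = 1
s4 (pos 4,5,6,7): 1⊕1⊕1⊕1 = 0
Syndrome s4…s1 = 011 → error at position 3.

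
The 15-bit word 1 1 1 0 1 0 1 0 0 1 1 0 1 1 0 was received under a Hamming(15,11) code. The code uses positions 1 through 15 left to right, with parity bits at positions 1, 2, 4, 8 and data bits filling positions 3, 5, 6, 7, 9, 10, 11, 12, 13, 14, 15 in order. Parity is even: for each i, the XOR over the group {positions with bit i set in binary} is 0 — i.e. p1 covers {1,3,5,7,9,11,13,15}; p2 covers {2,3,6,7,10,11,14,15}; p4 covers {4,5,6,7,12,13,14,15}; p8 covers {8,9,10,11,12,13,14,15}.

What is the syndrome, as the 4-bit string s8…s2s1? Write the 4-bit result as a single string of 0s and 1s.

s1 (pos 1,3,5,7,9,11,13,15): 1⊕1⊕1⊕1⊕0⊕1⊕1⊕0 = 0
s2 (pos 2,3,6,7,10,11,14,15): 1⊕1⊕0⊕1⊕1⊕1⊕1⊕0 = 0
s4 (pos 4,5,6,7,12,13,14,15): 0⊕1⊕0⊕1⊕0⊕1⊕1⊕0 = 0
s8 (pos 8,9,10,11,12,13,14,15): 0⊕0⊕1⊕1⊕0⊕1⊕1⊕0 = 0
Syndrome s8…s1 = 0000 → no error.

0000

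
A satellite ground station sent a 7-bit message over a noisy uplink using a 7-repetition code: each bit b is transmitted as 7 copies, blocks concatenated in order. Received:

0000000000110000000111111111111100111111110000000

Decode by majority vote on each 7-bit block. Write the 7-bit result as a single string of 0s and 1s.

0001110

Block 1 (0000000): 0 ones → 0
Block 2 (0001100): 2 ones → 0
Block 3 (0000011): 2 ones → 0
Block 4 (1111111): 7 ones → 1
Block 5 (1111001): 5 ones → 1
Block 6 (1111111): 7 ones → 1
Block 7 (0000000): 0 ones → 0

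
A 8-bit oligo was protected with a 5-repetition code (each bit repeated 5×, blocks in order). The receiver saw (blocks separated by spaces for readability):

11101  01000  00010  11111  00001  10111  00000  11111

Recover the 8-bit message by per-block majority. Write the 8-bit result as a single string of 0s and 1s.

Block 1 (11101): 4 ones → 1
Block 2 (01000): 1 one → 0
Block 3 (00010): 1 one → 0
Block 4 (11111): 5 ones → 1
Block 5 (00001): 1 one → 0
Block 6 (10111): 4 ones → 1
Block 7 (00000): 0 ones → 0
Block 8 (11111): 5 ones → 1

10010101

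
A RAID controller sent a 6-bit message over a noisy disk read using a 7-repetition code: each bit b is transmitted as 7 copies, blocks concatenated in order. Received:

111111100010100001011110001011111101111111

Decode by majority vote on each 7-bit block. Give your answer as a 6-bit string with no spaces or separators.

100011

Block 1 (1111111): 7 ones → 1
Block 2 (0001010): 2 ones → 0
Block 3 (0001011): 3 ones → 0
Block 4 (1100010): 3 ones → 0
Block 5 (1111110): 6 ones → 1
Block 6 (1111111): 7 ones → 1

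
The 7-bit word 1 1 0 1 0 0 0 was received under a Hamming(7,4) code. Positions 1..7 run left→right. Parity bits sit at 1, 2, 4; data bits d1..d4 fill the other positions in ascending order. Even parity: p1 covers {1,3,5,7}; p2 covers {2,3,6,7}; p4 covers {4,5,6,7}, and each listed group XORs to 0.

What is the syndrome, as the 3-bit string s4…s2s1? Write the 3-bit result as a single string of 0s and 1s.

s1 (pos 1,3,5,7): 1⊕0⊕0⊕0 = 1
s2 (pos 2,3,6,7): 1⊕0⊕0⊕0 = 1
s4 (pos 4,5,6,7): 1⊕0⊕0⊕0 = 1
Syndrome s4…s1 = 111 → error at position 7.

111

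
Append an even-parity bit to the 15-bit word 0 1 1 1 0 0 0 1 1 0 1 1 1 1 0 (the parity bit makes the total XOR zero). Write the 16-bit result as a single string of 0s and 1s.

0111000110111101

XOR of the 15 data bits: 0⊕1⊕1⊕1⊕0⊕0⊕0⊕1⊕1⊕0⊕1⊕1⊕1⊕1⊕0 = 1
Parity bit = 1 (so all 16 bits XOR to 0).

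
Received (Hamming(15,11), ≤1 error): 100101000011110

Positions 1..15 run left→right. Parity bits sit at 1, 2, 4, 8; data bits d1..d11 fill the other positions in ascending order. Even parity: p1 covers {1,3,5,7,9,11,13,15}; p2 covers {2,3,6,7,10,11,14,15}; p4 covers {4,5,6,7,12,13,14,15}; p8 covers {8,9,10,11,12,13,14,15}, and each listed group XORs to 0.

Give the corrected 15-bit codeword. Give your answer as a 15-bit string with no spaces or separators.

100101100011110

s1 (pos 1,3,5,7,9,11,13,15): 1⊕0⊕0⊕0⊕0⊕1⊕1⊕0 = 1
s2 (pos 2,3,6,7,10,11,14,15): 0⊕0⊕1⊕0⊕0⊕1⊕1⊕0 = 1
s4 (pos 4,5,6,7,12,13,14,15): 1⊕0⊕1⊕0⊕1⊕1⊕1⊕0 = 1
s8 (pos 8,9,10,11,12,13,14,15): 0⊕0⊕0⊕1⊕1⊕1⊕1⊕0 = 0
Syndrome s8…s1 = 0111 → error at position 7.
Flip position 7: 100101000011110 → 100101100011110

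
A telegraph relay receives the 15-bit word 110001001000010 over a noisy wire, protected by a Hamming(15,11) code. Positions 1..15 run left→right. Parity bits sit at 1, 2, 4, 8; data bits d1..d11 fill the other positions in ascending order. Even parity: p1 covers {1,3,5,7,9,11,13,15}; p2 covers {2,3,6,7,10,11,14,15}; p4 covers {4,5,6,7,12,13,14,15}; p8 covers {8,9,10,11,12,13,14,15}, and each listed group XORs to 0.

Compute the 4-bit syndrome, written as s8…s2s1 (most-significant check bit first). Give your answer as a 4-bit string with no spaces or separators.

0010

s1 (pos 1,3,5,7,9,11,13,15): 1⊕0⊕0⊕0⊕1⊕0⊕0⊕0 = 0
s2 (pos 2,3,6,7,10,11,14,15): 1⊕0⊕1⊕0⊕0⊕0⊕1⊕0 = 1
s4 (pos 4,5,6,7,12,13,14,15): 0⊕0⊕1⊕0⊕0⊕0⊕1⊕0 = 0
s8 (pos 8,9,10,11,12,13,14,15): 0⊕1⊕0⊕0⊕0⊕0⊕1⊕0 = 0
Syndrome s8…s1 = 0010 → error at position 2.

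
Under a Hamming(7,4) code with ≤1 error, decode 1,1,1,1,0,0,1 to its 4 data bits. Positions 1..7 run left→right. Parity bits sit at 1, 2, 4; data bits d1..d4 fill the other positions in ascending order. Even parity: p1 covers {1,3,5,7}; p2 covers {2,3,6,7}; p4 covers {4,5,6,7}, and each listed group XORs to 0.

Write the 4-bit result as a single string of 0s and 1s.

0001

s1 (pos 1,3,5,7): 1⊕1⊕0⊕1 = 1
s2 (pos 2,3,6,7): 1⊕1⊕0⊕1 = 1
s4 (pos 4,5,6,7): 1⊕0⊕0⊕1 = 0
Syndrome s4…s1 = 011 → error at position 3.
Flip position 3: 1111001 → 1101001
Read data bits from positions 3,5,6,7: 0001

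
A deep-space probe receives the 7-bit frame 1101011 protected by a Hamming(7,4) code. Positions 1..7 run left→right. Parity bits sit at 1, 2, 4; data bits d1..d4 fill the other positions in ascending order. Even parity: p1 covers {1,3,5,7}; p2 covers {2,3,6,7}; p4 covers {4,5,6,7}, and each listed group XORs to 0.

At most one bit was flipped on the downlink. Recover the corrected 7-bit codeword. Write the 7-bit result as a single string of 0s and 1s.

1101001

s1 (pos 1,3,5,7): 1⊕0⊕0⊕1 = 0
s2 (pos 2,3,6,7): 1⊕0⊕1⊕1 = 1
s4 (pos 4,5,6,7): 1⊕0⊕1⊕1 = 1
Syndrome s4…s1 = 110 → error at position 6.
Flip position 6: 1101011 → 1101001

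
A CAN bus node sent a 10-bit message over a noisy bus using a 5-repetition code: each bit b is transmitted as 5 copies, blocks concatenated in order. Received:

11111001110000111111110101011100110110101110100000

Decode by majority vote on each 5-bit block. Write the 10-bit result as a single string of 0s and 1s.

Block 1 (11111): 5 ones → 1
Block 2 (00111): 3 ones → 1
Block 3 (00001): 1 one → 0
Block 4 (11111): 5 ones → 1
Block 5 (11010): 3 ones → 1
Block 6 (10111): 4 ones → 1
Block 7 (00110): 2 ones → 0
Block 8 (11010): 3 ones → 1
Block 9 (11101): 4 ones → 1
Block 10 (00000): 0 ones → 0

1101110110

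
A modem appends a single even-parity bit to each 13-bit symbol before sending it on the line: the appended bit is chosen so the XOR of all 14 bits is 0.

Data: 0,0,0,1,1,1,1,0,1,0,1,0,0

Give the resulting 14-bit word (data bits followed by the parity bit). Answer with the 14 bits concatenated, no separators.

00011110101000

XOR of the 13 data bits: 0⊕0⊕0⊕1⊕1⊕1⊕1⊕0⊕1⊕0⊕1⊕0⊕0 = 0
Parity bit = 0 (so all 14 bits XOR to 0).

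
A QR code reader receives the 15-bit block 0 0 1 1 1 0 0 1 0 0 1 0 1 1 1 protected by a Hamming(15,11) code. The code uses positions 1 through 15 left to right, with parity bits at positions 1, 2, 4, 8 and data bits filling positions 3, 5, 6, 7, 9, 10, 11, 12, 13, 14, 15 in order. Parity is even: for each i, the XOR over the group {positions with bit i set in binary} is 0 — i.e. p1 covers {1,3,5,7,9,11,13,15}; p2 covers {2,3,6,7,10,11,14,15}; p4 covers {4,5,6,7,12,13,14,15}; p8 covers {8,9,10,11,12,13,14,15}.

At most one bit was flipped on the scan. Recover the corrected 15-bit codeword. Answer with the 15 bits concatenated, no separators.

s1 (pos 1,3,5,7,9,11,13,15): 0⊕1⊕1⊕0⊕0⊕1⊕1⊕1 = 1
s2 (pos 2,3,6,7,10,11,14,15): 0⊕1⊕0⊕0⊕0⊕1⊕1⊕1 = 0
s4 (pos 4,5,6,7,12,13,14,15): 1⊕1⊕0⊕0⊕0⊕1⊕1⊕1 = 1
s8 (pos 8,9,10,11,12,13,14,15): 1⊕0⊕0⊕1⊕0⊕1⊕1⊕1 = 1
Syndrome s8…s1 = 1101 → error at position 13.
Flip position 13: 001110010010111 → 001110010010011

001110010010011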